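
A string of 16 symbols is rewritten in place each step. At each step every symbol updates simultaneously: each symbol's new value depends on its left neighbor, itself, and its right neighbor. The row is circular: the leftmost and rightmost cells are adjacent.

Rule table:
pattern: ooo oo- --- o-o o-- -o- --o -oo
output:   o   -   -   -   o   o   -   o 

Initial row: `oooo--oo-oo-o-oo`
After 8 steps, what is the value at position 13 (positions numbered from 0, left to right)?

ooo-o-o--o--o-oo
oo--o-oo-oo-o-oo
o-o-o-o--o--o-oo
--o-o-oo-oo-o-oo
o-o-o-o--o--o-o-
o-o-o-oo-oo-o-o-
o-o-o-o--o--o-o-  (repeats step 5; period 2)
step 8: o-o-o-oo-oo-o-o-
position 13 holds -

-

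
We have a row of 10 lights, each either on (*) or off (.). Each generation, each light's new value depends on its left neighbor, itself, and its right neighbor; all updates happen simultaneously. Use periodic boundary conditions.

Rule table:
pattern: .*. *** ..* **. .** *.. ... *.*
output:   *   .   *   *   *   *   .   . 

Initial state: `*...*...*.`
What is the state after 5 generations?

generation 1: **.***.**.
generation 2: **.*.*.**.
generation 3: **.*.*.**.  (fixed point — unchanged through generation 5)

**.*.*.**.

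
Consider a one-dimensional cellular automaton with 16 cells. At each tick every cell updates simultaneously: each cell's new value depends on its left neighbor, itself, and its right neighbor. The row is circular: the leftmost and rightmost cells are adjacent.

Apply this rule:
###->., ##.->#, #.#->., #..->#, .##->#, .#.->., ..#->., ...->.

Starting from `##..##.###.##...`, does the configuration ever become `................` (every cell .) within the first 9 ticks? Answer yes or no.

###.##.#.#.###..
#.#.##.....#.##.
....###......##.
....#.##.....###
#.....###....#.#
##....#.##.....#
.##.....###....#
.###....#.##....
.#.##.....###...
tick 9 is .#.##.....###..., still not uniform .

no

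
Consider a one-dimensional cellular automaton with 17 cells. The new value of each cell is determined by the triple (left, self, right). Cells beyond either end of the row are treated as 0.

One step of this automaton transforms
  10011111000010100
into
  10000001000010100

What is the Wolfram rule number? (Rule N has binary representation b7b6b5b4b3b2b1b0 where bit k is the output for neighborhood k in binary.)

position 4: 111 → 0  (bit 7 = 0)
position 7: 110 → 1  (bit 6 = 1)
position 13: 101 → 0  (bit 5 = 0)
position 1: 100 → 0  (bit 4 = 0)
position 3: 011 → 0  (bit 3 = 0)
position 0: 010 → 1  (bit 2 = 1)
position 2: 001 → 0  (bit 1 = 0)
position 9: 000 → 0  (bit 0 = 0)
bits b7..b0 = 01000100 = 68

68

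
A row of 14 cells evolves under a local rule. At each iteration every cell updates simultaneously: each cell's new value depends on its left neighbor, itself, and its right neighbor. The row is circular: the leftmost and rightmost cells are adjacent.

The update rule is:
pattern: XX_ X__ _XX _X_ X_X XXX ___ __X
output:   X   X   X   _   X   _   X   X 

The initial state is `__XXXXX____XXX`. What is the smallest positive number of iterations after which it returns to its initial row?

XXX___XXXXXX_X
__XXXXX____XXX

2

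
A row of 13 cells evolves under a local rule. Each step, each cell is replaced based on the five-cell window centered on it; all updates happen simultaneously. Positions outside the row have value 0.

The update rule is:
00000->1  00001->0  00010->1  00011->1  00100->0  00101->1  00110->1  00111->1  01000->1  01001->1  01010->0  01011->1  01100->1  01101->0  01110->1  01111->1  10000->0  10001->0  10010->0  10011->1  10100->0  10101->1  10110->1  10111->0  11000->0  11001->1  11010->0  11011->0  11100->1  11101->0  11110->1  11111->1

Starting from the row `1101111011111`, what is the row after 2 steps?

1000110001111
0101110011111

0101110011111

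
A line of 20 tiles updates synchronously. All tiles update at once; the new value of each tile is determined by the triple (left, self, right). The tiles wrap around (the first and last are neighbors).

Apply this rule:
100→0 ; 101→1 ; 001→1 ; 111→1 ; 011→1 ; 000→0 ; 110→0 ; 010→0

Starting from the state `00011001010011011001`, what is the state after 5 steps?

00110010100110110010
01100101001101100100
11001010011011001000
10010100110110010001
00101001101100100011

00101001101100100011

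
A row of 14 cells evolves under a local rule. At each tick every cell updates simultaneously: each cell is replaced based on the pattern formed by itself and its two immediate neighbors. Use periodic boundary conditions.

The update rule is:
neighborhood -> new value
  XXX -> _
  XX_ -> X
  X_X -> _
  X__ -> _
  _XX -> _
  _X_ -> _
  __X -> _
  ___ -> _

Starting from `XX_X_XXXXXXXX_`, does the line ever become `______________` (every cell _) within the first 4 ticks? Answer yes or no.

yes

_X__________X_
______________
all cells are _ at tick 2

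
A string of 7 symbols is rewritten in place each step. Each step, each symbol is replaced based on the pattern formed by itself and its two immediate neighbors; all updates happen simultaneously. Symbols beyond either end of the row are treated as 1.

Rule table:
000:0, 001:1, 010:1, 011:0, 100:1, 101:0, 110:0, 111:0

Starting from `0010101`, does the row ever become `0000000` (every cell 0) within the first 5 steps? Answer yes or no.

1110100
0000111
1001000
0111101
0000000
all cells are 0 at step 5

yes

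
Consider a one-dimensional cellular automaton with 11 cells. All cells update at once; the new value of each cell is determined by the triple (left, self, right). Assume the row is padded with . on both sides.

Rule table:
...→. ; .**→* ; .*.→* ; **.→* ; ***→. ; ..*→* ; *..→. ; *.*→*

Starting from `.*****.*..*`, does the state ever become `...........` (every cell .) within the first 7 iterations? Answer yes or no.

no

**...***.**
**..**.****
**.*****..*
****...*.**
*..*..*****
*.**.**...*
*******..**
iteration 7 is *******..**, still not uniform .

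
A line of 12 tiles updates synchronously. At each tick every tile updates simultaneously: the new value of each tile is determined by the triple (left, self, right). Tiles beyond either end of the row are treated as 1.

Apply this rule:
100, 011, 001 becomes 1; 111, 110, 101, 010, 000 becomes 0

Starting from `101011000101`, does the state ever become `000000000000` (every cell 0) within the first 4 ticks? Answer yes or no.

no

tick 1: 000010101001
tick 2: 100100000111
tick 3: 011010001100
tick 4: 010001011011
tick 4 is 010001011011, still not uniform 0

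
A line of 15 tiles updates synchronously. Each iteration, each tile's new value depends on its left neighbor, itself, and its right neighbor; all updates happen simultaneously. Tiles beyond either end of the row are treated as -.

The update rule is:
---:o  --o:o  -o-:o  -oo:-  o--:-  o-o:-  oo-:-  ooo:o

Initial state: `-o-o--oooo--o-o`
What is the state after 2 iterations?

iteration 1: oo-o-o-oo--oo-o
iteration 2: ---o-o----o---o

---o-o----o---o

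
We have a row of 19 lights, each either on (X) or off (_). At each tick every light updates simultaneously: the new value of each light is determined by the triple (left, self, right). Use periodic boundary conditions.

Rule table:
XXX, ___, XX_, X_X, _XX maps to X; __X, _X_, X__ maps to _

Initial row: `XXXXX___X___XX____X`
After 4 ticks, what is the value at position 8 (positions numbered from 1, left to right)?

tick 1: XXXXX_X___X_XX_XX_X
tick 2: XXXXXX__X__XXXXXXXX
tick 3: XXXXXX_____XXXXXXXX
tick 4: XXXXXX_XXX_XXXXXXXX
position 8 holds X

X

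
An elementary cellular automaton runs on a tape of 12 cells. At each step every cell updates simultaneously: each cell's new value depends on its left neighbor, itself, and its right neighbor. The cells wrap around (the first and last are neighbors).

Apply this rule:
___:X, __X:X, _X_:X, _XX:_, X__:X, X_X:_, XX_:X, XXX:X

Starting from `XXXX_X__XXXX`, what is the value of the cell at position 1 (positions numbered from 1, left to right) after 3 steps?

X

XXXX_XXX_XXX
XXXX__XX__XX
XXXXXX_XXX_X
position 1 holds X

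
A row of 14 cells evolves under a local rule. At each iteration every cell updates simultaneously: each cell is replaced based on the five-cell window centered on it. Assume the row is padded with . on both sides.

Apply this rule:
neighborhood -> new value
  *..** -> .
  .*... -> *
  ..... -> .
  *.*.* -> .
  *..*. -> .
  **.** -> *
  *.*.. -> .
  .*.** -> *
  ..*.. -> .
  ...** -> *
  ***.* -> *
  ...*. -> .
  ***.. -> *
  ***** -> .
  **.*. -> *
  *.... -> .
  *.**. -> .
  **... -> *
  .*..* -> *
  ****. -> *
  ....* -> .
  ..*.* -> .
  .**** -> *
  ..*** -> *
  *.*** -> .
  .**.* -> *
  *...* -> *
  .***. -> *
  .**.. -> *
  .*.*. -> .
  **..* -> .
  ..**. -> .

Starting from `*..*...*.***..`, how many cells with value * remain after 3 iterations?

6

.*..**..*.***.
..*..*...*.***
...*..**..*.**
count of *: 6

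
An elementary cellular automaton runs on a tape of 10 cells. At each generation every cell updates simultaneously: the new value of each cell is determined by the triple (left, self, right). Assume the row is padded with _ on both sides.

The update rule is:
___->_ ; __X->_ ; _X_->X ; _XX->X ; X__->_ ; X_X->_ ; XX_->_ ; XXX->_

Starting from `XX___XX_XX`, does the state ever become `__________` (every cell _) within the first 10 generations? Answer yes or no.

no

X____X__X_
X____X__X_  (fixed point — unchanged through generation 10)
generation 10 is X____X__X_, still not uniform _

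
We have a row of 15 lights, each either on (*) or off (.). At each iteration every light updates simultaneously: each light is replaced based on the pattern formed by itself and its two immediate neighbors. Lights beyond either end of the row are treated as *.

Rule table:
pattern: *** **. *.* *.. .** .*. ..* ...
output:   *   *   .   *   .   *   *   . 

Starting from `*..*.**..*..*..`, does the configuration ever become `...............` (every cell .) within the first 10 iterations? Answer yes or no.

****..*********
******.********
******..*******
********.******
********..*****
**********.****
**********..***
************.**
************..*
**************.
iteration 10 is **************., still not uniform .

no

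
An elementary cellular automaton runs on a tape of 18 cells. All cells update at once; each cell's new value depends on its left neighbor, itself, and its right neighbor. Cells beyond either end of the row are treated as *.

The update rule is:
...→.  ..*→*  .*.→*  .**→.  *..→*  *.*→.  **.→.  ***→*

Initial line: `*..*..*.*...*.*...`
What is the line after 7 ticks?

.******.**.**.**.*
..****............
**.**.*..........*
*.....**........*.
.*...*..*......**.
.**.******....*...
.....****.*..***.*

.....****.*..***.*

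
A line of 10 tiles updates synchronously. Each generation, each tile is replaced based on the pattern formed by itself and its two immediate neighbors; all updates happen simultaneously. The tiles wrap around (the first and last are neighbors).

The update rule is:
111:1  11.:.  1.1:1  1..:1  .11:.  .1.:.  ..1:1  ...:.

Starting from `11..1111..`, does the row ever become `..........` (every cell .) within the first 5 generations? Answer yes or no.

no

..11.11.11
11..1..1..
..11.11.11  (repeats generation 1; period 2)
generation 5: ..11.11.11
generation 5 is ..11.11.11, still not uniform .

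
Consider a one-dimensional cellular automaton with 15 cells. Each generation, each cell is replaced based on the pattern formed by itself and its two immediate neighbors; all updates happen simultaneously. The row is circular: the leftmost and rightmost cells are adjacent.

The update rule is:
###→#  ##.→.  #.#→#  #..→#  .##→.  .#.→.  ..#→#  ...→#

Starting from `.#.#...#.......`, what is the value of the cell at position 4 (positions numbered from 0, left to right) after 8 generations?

.

#.#.###.#######
.#.#.#.#.######
#.#.#.#.#.####.
.#.#.#.#.#.##.#
#.#.#.#.#.#..#.
.#.#.#.#.#.##.#  (repeats generation 4; period 2)
generation 8: .#.#.#.#.#.##.#
position 4 holds .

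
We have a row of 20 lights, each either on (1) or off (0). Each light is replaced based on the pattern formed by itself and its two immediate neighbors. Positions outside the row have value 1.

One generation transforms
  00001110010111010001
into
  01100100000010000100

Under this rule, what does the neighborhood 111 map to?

At position 5 the neighborhood is 111; the next row has 1 there.

1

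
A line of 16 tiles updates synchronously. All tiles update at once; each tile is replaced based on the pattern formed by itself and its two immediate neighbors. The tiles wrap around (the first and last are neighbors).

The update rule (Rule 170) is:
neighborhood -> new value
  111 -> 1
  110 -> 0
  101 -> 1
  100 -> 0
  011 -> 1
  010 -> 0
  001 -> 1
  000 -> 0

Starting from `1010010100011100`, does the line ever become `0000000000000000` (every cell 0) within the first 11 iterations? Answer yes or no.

0100101000111001
1001010001110010
0010100011100101
0101000111001010
1010001110010100
0100011100101001
1000111001010010
0001110010100101
0011100101001010
0111001010010100
1110010100101000
iteration 11 is 1110010100101000, still not uniform 0

no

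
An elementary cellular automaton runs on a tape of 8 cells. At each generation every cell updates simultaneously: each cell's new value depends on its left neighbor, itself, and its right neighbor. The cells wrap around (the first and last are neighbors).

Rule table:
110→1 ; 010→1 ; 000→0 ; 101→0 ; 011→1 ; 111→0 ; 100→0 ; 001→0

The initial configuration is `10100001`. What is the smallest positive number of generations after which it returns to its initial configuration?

1

generation 1: 10100001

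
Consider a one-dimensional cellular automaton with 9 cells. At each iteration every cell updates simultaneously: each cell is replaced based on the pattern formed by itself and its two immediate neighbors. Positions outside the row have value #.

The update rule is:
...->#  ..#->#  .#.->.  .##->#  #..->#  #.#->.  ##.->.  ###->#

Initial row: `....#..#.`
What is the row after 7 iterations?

####.##..
###..#.##
##.##..##
#..#.####
.##..####
.#.######
...######

...######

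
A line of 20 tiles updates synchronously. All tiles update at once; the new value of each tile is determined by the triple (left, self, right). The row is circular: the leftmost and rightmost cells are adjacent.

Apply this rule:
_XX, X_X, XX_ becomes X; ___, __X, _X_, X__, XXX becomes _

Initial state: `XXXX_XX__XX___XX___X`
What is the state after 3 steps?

_________XX___XX____

___XXXX__XX___XX___X
___X__X__XX___XX____
_________XX___XX____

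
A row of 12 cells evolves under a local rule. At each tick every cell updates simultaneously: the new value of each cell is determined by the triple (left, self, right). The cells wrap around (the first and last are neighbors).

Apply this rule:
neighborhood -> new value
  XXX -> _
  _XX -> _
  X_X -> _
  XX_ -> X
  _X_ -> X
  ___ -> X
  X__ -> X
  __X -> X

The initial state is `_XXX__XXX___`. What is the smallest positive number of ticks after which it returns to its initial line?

24

tick 1: X__XXX__XXXX
tick 2: XXX__XXX____
tick 3: __XXX__XXXXX
tick 4: XX__XXX____X
tick 5: _XXX__XXXXX_
tick 6: X__XXX____XX
tick 7: XXX__XXXXX__
tick 8: __XXX____XXX
tick 9: XX__XXXXX__X
tick 10: _XXX____XXX_
tick 11: X__XXXXX__XX
tick 12: XXX____XXX__
tick 13: __XXXXX__XXX
tick 14: XX____XXX__X
tick 15: _XXXXX__XXX_
tick 16: X____XXX__XX
tick 17: XXXXX__XXX__
tick 18: ____XXX__XXX
tick 19: XXXX__XXX__X
tick 20: ___XXX__XXX_
tick 21: XXX__XXX__XX
tick 22: __XXX__XXX__
tick 23: XX__XXX__XXX
tick 24: _XXX__XXX___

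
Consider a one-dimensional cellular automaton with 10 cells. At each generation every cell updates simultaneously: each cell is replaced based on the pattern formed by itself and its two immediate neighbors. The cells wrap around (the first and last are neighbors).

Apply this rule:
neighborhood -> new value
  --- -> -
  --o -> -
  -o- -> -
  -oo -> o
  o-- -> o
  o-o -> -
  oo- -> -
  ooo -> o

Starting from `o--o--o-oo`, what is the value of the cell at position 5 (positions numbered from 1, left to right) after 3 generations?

-o--o---oo
--o--o--o-
---o--o--o
position 5 holds -

-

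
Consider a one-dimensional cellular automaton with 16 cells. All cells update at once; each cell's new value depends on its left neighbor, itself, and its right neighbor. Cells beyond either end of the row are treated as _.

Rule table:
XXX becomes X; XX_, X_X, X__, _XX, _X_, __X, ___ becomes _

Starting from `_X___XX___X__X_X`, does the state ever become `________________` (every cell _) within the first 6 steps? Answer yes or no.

________________
all cells are _ at step 1

yes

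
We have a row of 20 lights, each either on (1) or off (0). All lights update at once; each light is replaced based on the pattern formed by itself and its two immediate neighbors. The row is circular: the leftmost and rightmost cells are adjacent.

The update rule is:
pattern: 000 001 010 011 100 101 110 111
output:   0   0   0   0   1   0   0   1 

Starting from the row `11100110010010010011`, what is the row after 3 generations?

01000100010010010010

11010001001001001001
10001000100100100100
01000100010010010010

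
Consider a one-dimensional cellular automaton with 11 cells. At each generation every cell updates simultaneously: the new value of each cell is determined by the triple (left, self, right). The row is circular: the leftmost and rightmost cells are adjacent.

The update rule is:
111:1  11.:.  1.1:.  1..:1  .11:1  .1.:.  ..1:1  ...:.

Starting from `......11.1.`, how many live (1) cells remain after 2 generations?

5

generation 1: .....11...1
generation 2: 1...11.1.1.
count of 1: 5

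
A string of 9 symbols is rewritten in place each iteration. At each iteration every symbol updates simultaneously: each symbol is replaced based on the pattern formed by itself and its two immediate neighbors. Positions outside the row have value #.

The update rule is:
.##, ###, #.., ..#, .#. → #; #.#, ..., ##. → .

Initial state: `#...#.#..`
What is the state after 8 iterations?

.#.######

.#.##.###
.#.#..###
.#.######
.#.######  (fixed point — unchanged through iteration 8)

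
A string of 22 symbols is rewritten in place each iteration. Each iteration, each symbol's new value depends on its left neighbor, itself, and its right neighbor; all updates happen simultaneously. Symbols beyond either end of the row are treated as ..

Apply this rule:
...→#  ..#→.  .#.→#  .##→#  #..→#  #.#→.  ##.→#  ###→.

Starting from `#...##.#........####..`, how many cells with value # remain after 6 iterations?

iteration 1: ###.##.########.#..###
iteration 2: #.#.##.#......#.##.#.#
iteration 3: #.#.##.######.#.##.#.#
iteration 4: #.#.##.#....#.#.##.#.#
iteration 5: #.#.##.####.#.#.##.#.#
iteration 6: #.#.##.#..#.#.#.##.#.#
count of #: 12

12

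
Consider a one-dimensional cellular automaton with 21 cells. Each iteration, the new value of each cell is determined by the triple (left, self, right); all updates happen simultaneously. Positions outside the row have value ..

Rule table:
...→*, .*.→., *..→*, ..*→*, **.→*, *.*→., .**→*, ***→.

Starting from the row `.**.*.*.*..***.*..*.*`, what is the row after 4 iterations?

***......***.*..**...
*.********.*..*******
..*......*..***.....*
**.******.***.******.

**.******.***.******.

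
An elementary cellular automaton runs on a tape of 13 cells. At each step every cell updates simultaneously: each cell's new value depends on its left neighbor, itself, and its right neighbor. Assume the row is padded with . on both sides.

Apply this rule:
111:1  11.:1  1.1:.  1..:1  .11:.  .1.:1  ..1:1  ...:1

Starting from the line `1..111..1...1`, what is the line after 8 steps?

1..11..11..11

111.111111111
.11..11111111
1.111.1111111
1..11..111111
111.111.11111
.11..11..1111
1.111.111.111
1..11..11..11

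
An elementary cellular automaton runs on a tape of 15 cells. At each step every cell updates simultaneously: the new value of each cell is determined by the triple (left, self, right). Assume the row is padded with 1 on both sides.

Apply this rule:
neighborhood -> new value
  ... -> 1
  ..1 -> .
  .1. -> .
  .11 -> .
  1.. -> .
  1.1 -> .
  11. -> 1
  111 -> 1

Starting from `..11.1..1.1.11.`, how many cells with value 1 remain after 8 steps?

4

...1.........1.
.1...1111111...
...1..111111.1.
.1.....11111...
...111..1111.1.
.1..11...111...
.....1.1..11.1.
.111.......1...
count of 1: 4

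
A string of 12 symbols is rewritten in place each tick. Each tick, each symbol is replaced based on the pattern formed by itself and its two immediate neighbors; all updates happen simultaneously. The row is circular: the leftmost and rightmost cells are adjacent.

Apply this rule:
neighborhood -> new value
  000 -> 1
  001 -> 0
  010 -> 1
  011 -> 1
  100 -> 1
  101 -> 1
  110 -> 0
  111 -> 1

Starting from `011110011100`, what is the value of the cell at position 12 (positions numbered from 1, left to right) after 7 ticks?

1

tick 1: 011101011011
tick 2: 111011110110
tick 3: 110111101101
tick 4: 101111011011
tick 5: 011110110111
tick 6: 111101101110
tick 7: 111011011101
position 12 holds 1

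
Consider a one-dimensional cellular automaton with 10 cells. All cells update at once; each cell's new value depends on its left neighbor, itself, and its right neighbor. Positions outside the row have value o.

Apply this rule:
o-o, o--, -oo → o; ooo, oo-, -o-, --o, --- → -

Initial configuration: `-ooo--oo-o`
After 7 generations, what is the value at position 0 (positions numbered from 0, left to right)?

oo--o-o-oo
--o--o-oo-
o--o--oo-o
-o--o-o-oo
o-o--o-oo-
-o-o--oo-o
o-o-o-o-oo
position 0 holds o

o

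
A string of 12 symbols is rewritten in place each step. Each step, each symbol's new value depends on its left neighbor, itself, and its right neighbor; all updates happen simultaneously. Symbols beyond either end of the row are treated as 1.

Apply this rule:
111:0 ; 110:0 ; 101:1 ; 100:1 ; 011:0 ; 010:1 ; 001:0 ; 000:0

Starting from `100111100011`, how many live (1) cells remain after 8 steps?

010000010000
111000011000
000100000100
100110000110
010001000001
111001100000
000100010000
100110011000
count of 1: 5

5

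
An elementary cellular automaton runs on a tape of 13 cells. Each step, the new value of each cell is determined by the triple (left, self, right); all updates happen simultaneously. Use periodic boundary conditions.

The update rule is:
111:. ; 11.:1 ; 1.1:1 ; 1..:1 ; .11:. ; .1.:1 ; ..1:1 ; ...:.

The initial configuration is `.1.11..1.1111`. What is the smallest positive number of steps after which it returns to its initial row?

111.11111...1
..11....11.1.
.1.11..1.1111

3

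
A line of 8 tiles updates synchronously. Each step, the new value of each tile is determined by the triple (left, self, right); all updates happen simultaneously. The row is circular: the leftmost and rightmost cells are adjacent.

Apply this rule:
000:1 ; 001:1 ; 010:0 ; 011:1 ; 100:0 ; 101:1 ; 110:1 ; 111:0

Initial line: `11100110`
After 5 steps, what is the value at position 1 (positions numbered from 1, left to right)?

10101111
11011000
11111011
00001110
11111010
position 1 holds 1

1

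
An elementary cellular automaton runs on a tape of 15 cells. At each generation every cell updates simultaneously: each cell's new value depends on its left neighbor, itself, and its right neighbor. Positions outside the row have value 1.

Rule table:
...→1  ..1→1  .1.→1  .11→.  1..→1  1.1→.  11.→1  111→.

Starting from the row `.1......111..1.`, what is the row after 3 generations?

1111111..11111.

generation 1: .1111111..1111.
generation 2: .......111...1.
generation 3: 1111111..11111.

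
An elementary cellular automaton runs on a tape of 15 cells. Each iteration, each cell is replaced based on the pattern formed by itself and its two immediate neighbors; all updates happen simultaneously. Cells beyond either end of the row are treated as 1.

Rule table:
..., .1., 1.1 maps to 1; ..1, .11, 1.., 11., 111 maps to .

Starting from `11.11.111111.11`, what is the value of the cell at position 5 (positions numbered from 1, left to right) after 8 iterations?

.

..1..1......1..
..1..1.1111.1..
..1..11....11..
..1.....11.....
..1.111....111.
..11....11....1
.....11....11..
.111....11.....
position 5 holds .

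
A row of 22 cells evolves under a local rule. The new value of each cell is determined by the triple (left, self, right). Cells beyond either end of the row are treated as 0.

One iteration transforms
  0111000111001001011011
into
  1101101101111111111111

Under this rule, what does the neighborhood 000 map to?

0

At position 5 the neighborhood is 000; the next row has 0 there.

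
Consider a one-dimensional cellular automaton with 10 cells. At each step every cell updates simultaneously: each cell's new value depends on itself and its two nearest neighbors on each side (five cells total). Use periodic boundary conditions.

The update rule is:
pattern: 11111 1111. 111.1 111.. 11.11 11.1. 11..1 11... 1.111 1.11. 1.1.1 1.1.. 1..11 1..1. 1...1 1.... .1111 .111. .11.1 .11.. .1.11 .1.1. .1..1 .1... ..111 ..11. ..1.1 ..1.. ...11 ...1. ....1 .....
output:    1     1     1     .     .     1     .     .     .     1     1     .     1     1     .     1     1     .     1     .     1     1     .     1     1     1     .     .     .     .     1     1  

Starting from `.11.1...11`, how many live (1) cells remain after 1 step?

6

.111.1..11
count of 1: 6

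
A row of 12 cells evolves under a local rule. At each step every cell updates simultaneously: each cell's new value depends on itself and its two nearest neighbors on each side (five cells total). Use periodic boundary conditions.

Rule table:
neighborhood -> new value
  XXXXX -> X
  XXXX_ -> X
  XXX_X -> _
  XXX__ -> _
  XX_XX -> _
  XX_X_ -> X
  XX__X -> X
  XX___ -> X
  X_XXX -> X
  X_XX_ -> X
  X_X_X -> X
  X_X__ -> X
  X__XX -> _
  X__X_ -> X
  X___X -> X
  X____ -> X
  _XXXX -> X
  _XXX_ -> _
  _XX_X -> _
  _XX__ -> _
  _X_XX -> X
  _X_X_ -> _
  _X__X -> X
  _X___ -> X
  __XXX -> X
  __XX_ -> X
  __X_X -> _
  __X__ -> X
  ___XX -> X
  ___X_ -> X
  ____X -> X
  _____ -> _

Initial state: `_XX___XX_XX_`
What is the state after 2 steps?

_X_XXXX__X_X
_XXXXX_XX__X

_XXXXX_XX__X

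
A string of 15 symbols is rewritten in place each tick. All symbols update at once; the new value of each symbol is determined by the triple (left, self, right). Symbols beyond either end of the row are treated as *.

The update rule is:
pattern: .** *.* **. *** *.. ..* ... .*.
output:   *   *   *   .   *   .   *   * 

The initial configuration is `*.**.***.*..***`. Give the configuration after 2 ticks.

******.****.*..
.....***..****.

.....***..****.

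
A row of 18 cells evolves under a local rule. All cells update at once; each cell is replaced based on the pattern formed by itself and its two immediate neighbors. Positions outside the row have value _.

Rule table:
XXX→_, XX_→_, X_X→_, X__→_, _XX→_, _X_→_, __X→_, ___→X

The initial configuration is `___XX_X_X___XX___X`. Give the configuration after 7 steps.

XX________X____X__
___XXXXXX___XX___X
XX________X____X__  (repeats step 1; period 2)
step 7: XX________X____X__

XX________X____X__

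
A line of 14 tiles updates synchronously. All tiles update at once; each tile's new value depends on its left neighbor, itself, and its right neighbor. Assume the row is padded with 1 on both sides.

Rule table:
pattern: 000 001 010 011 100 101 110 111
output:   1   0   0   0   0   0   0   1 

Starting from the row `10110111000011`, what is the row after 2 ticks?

01111000000000

00000010011001
01111000000000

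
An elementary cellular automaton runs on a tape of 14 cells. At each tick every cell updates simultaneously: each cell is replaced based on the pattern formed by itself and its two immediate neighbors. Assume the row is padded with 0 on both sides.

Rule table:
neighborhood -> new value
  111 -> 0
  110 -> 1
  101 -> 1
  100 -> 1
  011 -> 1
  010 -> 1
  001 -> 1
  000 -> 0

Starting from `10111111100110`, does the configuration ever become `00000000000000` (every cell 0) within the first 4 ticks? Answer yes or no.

no

11100000111111
10110001100001
11111011110011
10001110011111
tick 4 is 10001110011111, still not uniform 0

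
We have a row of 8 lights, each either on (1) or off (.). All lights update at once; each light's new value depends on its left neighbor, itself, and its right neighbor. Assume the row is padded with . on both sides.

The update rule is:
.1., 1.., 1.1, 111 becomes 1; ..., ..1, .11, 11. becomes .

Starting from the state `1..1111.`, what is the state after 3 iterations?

..11....

11..11.1
..1...11
..11....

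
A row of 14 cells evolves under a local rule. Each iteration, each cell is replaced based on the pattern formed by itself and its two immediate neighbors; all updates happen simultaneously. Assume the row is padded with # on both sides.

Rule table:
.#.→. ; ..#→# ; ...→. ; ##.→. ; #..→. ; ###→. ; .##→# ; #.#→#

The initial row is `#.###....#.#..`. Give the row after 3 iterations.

......#.#..##.

iteration 1: .##.....#.#..#
iteration 2: ##.....#.#..##
iteration 3: ......#.#..##.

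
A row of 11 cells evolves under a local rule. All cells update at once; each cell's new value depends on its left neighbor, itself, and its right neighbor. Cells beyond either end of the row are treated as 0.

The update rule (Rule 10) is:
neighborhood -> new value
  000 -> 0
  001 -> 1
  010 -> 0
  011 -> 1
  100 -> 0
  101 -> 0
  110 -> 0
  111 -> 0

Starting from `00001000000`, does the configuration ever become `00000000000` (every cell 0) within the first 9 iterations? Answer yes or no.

iteration 1: 00010000000
iteration 2: 00100000000
iteration 3: 01000000000
iteration 4: 10000000000
iteration 5: 00000000000
all cells are 0 at iteration 5

yes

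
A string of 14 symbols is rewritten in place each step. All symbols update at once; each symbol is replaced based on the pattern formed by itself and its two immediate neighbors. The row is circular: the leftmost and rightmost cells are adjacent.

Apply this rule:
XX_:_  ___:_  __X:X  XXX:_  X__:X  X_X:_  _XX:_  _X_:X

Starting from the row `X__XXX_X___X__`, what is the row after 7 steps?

XXX____XX_XXXX
___X__X_______
__XXXXXX______
_X______X_____
XXX____XXX____
___X__X___X__X
X_XXXXXX_XXXXX

X_XXXXXX_XXXXX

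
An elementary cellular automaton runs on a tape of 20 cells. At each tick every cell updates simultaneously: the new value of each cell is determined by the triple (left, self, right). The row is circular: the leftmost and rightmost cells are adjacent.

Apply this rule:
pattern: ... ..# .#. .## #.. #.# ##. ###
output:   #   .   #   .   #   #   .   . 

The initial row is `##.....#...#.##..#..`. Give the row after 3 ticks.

..####.###.##..#.##.
#.....#...#..#.##..#
.####.###.##.##..#..

.####.###.##.##..#..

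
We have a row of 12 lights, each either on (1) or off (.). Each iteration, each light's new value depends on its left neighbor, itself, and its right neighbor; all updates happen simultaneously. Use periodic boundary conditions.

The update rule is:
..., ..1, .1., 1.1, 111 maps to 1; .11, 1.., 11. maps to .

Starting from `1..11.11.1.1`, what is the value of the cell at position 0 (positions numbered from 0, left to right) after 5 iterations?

1

iteration 1: ..1..1..111.
iteration 2: 111.11.1.1..
iteration 3: .1.1..1111.1
iteration 4: 1111.1.11.11
iteration 5: 111.111..1.1
position 0 holds 1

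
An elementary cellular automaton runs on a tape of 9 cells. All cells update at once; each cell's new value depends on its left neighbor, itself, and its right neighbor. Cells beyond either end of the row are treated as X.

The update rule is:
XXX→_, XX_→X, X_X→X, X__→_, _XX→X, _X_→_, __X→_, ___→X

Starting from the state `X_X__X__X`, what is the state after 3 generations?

X_XX__XXX

XX______X
_X_XXXX_X
X_XX__XXX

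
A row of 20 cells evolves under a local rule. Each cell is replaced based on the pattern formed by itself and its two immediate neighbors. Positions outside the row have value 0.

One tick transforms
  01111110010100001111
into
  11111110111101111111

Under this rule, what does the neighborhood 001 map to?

1

At position 0 the neighborhood is 001; the next row has 1 there.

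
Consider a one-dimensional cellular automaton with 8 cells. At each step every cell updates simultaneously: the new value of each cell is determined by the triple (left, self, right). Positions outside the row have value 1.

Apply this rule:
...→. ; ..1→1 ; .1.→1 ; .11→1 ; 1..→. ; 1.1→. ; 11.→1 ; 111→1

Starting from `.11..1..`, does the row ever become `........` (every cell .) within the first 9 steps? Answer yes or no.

.11.11.1
.11.11.1  (fixed point — unchanged through step 9)
step 9 is .11.11.1, still not uniform .

no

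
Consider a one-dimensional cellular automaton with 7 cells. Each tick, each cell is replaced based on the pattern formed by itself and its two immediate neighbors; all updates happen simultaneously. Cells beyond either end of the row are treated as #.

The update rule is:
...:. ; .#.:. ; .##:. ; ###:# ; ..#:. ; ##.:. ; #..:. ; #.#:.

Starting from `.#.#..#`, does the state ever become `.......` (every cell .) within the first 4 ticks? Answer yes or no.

.......
all cells are . at tick 1

yes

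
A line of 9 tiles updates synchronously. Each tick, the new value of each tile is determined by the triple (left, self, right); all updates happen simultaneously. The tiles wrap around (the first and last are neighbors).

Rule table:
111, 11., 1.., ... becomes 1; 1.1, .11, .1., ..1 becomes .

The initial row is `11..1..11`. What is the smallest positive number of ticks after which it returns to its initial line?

9

tick 1: 111..1..1
tick 2: 1111..1..
tick 3: .1111..1.
tick 4: ..1111..1
tick 5: 1..1111..
tick 6: .1..1111.
tick 7: ..1..1111
tick 8: 1..1..111
tick 9: 11..1..11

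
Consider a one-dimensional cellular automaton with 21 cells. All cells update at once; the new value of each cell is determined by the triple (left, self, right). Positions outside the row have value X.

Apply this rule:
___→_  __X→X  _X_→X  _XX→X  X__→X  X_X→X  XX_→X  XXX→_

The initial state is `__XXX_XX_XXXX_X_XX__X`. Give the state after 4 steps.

__XXXXXXXXXXXXX____XX

step 1: XXX_XXXXXX__XXXXXXXXX
step 2: __XXX____XXXX________
step 3: XXX_XX__XX__XX______X
step 4: __XXXXXXXXXXXXX____XX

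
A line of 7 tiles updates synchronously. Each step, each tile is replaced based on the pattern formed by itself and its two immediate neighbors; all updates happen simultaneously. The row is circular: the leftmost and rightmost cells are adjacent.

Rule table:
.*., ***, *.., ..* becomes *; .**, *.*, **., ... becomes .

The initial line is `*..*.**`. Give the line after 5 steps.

**..*.*

step 1: .***..*
step 2: ..*.***
step 3: ***..*.
step 4: .*.***.
step 5: **..*.*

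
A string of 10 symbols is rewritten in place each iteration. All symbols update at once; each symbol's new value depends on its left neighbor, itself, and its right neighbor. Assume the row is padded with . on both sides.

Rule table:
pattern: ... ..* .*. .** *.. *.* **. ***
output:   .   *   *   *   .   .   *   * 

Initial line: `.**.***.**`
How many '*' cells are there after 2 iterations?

iteration 1: ***.***.**
iteration 2: ***.***.**
count of *: 8

8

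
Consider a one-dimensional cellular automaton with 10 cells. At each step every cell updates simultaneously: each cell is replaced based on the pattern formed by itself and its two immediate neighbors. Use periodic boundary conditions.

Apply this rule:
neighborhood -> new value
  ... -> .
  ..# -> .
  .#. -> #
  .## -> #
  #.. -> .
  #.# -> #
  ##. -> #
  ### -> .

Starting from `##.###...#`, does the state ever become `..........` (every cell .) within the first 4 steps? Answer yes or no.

step 1: .###.#...#
step 2: ##.###...#  (repeats step 0; period 2)
step 4: ##.###...#
step 4 is ##.###...#, still not uniform .

no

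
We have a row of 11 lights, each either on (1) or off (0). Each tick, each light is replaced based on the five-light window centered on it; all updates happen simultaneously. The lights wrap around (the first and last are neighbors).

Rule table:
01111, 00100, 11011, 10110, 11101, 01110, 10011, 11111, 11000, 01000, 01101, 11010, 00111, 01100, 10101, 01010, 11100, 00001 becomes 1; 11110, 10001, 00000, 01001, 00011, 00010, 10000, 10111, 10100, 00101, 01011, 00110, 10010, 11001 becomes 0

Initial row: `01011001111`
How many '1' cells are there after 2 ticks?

tick 1: 11011011101
tick 2: 11111101110
count of 1: 9

9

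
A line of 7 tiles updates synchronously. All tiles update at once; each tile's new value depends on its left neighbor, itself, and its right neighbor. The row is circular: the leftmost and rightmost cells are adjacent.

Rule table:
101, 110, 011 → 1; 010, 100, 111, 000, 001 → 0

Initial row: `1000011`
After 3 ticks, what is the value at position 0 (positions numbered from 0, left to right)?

tick 1: 1000010
tick 2: 0000001
tick 3: 0000000
position 0 holds 0

0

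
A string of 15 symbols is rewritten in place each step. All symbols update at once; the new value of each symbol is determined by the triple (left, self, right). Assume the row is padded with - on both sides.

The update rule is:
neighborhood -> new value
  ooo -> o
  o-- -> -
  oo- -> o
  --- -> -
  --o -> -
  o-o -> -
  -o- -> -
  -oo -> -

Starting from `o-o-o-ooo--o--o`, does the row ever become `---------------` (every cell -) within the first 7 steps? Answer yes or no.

step 1: -------oo------
step 2: --------o------
step 3: ---------------
all cells are - at step 3

yes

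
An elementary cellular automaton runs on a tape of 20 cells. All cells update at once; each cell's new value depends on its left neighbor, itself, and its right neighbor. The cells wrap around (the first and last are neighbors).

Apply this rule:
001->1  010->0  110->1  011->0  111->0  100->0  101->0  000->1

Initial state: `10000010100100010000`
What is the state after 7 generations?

00111100001001100111
01000101110010101001
00011000010100000010
11101011100001111100
00100000101110000101
01001111000010111000
10010001011100001011

10010001011100001011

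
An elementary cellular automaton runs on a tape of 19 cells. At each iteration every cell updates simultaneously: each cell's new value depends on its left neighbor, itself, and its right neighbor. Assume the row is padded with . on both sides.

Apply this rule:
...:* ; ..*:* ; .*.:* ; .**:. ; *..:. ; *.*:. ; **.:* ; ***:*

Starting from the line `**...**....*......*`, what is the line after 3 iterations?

.*.**.*.****.******
**..*.*..***..*****
.*.**.*.*.**.*.****

.*.**.*.*.**.*.****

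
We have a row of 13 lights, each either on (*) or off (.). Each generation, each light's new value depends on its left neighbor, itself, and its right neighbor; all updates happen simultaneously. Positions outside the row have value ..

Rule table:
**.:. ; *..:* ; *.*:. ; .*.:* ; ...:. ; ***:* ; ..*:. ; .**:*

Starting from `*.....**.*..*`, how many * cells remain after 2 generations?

**....*..**.*
*.*...**.*..*
count of *: 6

6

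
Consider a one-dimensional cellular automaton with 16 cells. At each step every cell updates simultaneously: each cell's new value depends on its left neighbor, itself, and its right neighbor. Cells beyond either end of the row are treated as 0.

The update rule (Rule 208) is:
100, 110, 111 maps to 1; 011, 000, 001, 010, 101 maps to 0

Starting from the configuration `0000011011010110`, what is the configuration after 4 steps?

0000001001000011
0000000100100001
0000000010010000
0000000001001000

0000000001001000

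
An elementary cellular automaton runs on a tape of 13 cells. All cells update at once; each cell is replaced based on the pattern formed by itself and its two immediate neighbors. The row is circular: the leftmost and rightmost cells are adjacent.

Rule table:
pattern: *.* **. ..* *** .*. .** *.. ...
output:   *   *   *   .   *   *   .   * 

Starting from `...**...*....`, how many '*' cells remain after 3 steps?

*****.***.***
....***.***..
*****.***.*.*
count of *: 10

10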